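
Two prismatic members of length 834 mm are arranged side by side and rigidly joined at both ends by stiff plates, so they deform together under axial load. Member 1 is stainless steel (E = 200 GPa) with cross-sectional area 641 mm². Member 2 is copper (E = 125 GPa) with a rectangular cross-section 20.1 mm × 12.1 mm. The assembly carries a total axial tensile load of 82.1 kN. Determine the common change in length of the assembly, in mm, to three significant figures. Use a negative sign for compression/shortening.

A_2 = 243.2 mm².
Equal strain + equilibrium ⇒ each member carries load in proportion to AE: A₁E₁ = 128200000 N, A₂E₂ = 30400000 N, ΣAE = 158600000 N.
δ = PL/ΣAE = 82100·834/158600000 = 0.4317 mm.

0.432 mm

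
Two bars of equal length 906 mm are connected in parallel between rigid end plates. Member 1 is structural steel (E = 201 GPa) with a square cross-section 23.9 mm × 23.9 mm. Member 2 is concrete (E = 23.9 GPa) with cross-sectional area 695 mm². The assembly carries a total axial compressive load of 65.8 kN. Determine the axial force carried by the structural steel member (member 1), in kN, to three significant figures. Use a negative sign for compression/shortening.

-57.5 kN

A_1 = 571.2 mm².
Equal strain + equilibrium ⇒ each member carries load in proportion to AE: A₁E₁ = 114800000 N, A₂E₂ = 16610000 N, ΣAE = 131400000 N.
F₁ = P·A₁E₁/ΣAE = -65800·114800000/131400000 = -57480 N.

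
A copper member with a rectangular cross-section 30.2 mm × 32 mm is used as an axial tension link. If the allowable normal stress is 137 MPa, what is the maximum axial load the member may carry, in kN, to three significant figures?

132 kN

A = 966.4 mm².
P_max = σ_allow · A = 137 · 966.4 = 132400 N = 132.4 kN.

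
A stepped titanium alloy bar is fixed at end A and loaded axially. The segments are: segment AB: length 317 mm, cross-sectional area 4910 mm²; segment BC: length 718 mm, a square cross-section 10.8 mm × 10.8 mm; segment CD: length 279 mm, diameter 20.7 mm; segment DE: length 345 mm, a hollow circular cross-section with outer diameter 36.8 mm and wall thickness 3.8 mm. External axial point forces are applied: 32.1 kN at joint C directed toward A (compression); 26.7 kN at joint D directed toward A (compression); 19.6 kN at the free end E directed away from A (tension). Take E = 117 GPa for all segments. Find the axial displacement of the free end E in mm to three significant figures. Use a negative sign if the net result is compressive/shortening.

-1.99 mm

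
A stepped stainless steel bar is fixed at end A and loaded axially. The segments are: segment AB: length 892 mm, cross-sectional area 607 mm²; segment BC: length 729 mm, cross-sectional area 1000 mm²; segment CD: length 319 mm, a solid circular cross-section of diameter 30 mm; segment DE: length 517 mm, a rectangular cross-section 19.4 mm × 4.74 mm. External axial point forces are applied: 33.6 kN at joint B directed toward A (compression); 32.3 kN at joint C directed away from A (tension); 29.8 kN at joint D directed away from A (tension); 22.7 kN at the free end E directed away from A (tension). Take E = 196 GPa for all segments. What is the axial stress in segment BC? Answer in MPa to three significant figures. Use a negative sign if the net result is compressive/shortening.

84.8 MPa

Internal axial forces (sectioning from the free end, tension +): N_DE = 22.7 kN, N_CD = 52.5 kN, N_BC = 84.8 kN, N_AB = 51.2 kN.
σ_BC = N_BC/A_BC = 84800/1000 = 84.8 MPa.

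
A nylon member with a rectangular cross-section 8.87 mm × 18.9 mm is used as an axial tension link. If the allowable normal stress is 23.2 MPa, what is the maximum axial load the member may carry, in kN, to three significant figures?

3.89 kN

A = 167.6 mm².
P_max = σ_allow · A = 23.2 · 167.6 = 3889 N = 3.889 kN.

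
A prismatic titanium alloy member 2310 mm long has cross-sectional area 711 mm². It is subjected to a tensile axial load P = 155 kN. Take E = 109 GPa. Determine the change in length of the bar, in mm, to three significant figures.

4.62 mm

δ_mech = NL/(AE) = 155000·2310/(711·109000) = 4.62 mm.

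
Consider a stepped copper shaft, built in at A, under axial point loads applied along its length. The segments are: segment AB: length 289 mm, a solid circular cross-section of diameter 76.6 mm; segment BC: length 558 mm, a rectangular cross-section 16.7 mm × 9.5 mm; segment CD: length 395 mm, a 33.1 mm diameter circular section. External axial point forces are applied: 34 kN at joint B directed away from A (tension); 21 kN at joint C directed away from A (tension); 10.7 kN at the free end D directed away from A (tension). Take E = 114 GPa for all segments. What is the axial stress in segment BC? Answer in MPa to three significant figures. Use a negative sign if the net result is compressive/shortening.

Internal axial forces (sectioning from the free end, tension +): N_CD = 10.7 kN, N_BC = 31.7 kN, N_AB = 65.7 kN.
A_BC = 158.7 mm².
σ_BC = N_BC/A_BC = 31700/158.7 = 199.8 MPa.

200 MPa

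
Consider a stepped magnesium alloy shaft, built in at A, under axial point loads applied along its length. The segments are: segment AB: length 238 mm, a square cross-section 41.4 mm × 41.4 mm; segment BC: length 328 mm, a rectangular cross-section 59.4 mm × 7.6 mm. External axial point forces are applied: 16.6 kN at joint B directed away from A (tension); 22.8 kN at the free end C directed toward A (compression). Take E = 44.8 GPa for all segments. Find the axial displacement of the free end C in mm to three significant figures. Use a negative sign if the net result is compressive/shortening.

Internal axial forces (sectioning from the free end, tension +): N_BC = -22.8 kN, N_AB = -6.2 kN.
A_AB = 1714 mm².
A_BC = 451.4 mm².
δ_AB = -6200·238/(1714·44800) = -0.01922 mm
δ_BC = -22800·328/(451.4·44800) = -0.3698 mm
δ = Σδ_i = -0.389 mm.

-0.389 mm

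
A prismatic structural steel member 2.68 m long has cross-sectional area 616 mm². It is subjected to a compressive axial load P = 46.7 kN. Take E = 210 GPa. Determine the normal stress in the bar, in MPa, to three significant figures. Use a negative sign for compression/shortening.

σ = N/A = -46700/616 = -75.81 MPa.

-75.8 MPa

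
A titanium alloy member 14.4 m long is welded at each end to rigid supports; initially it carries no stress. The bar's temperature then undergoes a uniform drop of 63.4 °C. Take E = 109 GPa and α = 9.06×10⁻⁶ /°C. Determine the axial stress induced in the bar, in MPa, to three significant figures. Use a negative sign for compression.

62.6 MPa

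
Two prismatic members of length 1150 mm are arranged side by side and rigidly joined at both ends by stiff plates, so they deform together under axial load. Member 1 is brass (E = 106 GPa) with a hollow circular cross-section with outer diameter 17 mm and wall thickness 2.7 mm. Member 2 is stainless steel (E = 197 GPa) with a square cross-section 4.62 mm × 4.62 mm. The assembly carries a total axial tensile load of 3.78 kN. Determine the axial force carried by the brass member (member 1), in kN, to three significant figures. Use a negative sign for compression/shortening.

A_1 = 121.3 mm².
A_2 = 21.34 mm².
Equal strain + equilibrium ⇒ each member carries load in proportion to AE: A₁E₁ = 12860000 N, A₂E₂ = 4205000 N, ΣAE = 17060000 N.
F₁ = P·A₁E₁/ΣAE = 3780·12860000/17060000 = 2848 N.

2.85 kN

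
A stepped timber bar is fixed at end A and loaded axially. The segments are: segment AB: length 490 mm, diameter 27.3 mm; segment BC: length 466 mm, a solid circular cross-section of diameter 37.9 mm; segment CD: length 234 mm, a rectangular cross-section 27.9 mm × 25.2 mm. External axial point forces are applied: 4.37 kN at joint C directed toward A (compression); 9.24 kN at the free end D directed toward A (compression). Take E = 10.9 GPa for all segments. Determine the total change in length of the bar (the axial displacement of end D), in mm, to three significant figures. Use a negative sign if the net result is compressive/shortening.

-1.84 mm

Internal axial forces (sectioning from the free end, tension +): N_CD = -9.24 kN, N_BC = -13.61 kN, N_AB = -13.61 kN.
A_AB = 585.3 mm².
A_BC = 1128 mm².
A_CD = 703.1 mm².
δ_AB = -13610·490/(585.3·10900) = -1.045 mm
δ_BC = -13610·466/(1128·10900) = -0.5158 mm
δ_CD = -9240·234/(703.1·10900) = -0.2821 mm
δ = Σδ_i = -1.843 mm.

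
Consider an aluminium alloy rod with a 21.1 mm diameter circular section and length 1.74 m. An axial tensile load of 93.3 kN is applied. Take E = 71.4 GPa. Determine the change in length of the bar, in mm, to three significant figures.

A = 349.7 mm².
δ_mech = NL/(AE) = 93300·1740/(349.7·71400) = 6.502 mm.

6.50 mm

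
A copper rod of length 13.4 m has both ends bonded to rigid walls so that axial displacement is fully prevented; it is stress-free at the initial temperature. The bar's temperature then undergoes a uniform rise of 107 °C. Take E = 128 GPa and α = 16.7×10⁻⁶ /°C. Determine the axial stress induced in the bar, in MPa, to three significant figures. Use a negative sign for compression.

Free thermal expansion αLΔT = 16.7e-6 · 13400 · 107 = 23.94 mm.
The walls impose strain ε = −(23.94)/13400 = -1.7869e-03; σ = Eε = 128000 · -1.7869e-03 = -228.7 MPa.

-229 MPa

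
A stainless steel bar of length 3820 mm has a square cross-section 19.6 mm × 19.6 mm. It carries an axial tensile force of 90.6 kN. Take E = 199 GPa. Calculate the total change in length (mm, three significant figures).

A = 384.2 mm².
δ_mech = NL/(AE) = 90600·3820/(384.2·199000) = 4.527 mm.

4.53 mm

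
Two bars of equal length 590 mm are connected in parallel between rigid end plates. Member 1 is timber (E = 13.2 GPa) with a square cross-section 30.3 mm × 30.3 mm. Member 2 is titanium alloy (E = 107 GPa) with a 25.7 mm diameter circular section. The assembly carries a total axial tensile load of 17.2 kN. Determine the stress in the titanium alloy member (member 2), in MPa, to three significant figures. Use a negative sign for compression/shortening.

A_1 = 918.1 mm².
A_2 = 518.7 mm².
Equal strain + equilibrium ⇒ each member carries load in proportion to AE: A₁E₁ = 12120000 N, A₂E₂ = 55510000 N, ΣAE = 67620000 N.
σ₂ = P·E₂/ΣAE = 17200·107000/67620000 = 27.21 MPa.

27.2 MPa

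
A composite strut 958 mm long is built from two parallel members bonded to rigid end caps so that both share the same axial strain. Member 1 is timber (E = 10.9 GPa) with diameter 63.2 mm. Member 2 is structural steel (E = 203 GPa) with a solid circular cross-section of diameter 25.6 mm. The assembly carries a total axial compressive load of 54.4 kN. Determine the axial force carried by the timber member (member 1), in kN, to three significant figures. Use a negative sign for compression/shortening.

A_1 = 3137 mm².
A_2 = 514.7 mm².
Equal strain + equilibrium ⇒ each member carries load in proportion to AE: A₁E₁ = 34190000 N, A₂E₂ = 104500000 N, ΣAE = 138700000 N.
F₁ = P·A₁E₁/ΣAE = -54400·34190000/138700000 = -13410 N.

-13.4 kN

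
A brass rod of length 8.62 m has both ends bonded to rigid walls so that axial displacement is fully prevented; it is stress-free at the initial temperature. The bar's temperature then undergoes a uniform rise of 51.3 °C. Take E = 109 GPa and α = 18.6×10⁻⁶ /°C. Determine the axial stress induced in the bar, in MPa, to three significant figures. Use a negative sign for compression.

Free thermal expansion αLΔT = 18.6e-6 · 8620 · 51.3 = 8.225 mm.
The walls impose strain ε = −(8.225)/8620 = -9.5418e-04; σ = Eε = 109000 · -9.5418e-04 = -104 MPa.

-104 MPa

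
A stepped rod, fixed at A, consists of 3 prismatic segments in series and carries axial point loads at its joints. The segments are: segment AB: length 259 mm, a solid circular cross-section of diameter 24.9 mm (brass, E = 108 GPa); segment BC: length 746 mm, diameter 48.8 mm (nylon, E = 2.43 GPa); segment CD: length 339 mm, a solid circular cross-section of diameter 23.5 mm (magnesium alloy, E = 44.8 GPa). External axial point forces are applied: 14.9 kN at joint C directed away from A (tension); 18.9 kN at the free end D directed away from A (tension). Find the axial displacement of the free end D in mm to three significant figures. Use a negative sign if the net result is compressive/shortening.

6.04 mm

Internal axial forces (sectioning from the free end, tension +): N_CD = 18.9 kN, N_BC = 33.8 kN, N_AB = 33.8 kN.
A_AB = 487 mm².
A_BC = 1870 mm².
A_CD = 433.7 mm².
δ_AB = 33800·259/(487·108000) = 0.1665 mm
δ_BC = 33800·746/(1870·2430) = 5.548 mm
δ_CD = 18900·339/(433.7·44800) = 0.3297 mm
δ = Σδ_i = 6.044 mm.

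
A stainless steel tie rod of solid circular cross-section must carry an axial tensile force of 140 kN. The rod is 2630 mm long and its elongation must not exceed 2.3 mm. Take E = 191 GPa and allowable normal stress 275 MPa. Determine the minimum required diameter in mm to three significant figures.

Required area A ≥ P/σ_allow = 140000/275 = 509.1 mm².
For a solid circular section, d ≥ √(4A/π) = 25.46 mm.
Elongation limit: A ≥ PL/(Eδ_allow) = 140000·2630/(191000·2.3) = 838.2 mm² ⇒ d ≥ 32.67 mm.
The elongation limit governs.

32.7 mm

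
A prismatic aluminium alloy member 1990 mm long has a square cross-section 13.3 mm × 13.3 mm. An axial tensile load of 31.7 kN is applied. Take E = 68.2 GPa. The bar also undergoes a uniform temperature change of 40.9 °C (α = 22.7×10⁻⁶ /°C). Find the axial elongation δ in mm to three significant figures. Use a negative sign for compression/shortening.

A = 176.9 mm².
δ_mech = NL/(AE) = 31700·1990/(176.9·68200) = 5.229 mm.
δ_thermal = αLΔT = 22.7e-6·1990·40.9 = 1.848 mm.
δ = δ_mech + δ_thermal = 7.077 mm.

7.08 mm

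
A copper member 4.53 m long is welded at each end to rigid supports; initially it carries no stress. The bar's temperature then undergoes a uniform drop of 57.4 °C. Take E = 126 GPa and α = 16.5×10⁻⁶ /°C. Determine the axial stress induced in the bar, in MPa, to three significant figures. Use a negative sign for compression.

Free thermal expansion αLΔT = 16.5e-6 · 4530 · -57.4 = -4.29 mm.
The walls impose strain ε = −(-4.29)/4530 = 9.4710e-04; σ = Eε = 126000 · 9.4710e-04 = 119.3 MPa.

119 MPa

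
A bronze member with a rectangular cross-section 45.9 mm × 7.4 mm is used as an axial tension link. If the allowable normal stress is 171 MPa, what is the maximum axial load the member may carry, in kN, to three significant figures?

A = 339.7 mm².
P_max = σ_allow · A = 171 · 339.7 = 58080 N = 58.08 kN.

58.1 kN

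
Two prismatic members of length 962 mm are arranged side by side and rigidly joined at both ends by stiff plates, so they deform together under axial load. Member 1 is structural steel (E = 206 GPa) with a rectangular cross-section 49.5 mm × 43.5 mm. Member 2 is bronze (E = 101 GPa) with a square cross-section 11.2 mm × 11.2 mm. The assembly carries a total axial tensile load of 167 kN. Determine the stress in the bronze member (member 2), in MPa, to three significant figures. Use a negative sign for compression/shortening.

A_1 = 2153 mm².
A_2 = 125.4 mm².
Equal strain + equilibrium ⇒ each member carries load in proportion to AE: A₁E₁ = 443600000 N, A₂E₂ = 12670000 N, ΣAE = 456200000 N.
σ₂ = P·E₂/ΣAE = 167000·101000/456200000 = 36.97 MPa.

37.0 MPa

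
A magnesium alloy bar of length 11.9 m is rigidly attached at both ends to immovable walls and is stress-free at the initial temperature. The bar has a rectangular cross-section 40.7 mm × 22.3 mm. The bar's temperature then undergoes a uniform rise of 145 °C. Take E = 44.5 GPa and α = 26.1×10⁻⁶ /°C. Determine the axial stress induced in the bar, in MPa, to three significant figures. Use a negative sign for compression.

Free thermal expansion αLΔT = 26.1e-6 · 11900 · 145 = 45.04 mm.
The walls impose strain ε = −(45.04)/11900 = -3.7845e-03; σ = Eε = 44500 · -3.7845e-03 = -168.4 MPa.

-168 MPa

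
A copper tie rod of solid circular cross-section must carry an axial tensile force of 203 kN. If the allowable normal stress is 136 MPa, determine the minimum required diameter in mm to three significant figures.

43.6 mm

Required area A ≥ P/σ_allow = 203000/136 = 1493 mm².
For a solid circular section, d ≥ √(4A/π) = 43.59 mm.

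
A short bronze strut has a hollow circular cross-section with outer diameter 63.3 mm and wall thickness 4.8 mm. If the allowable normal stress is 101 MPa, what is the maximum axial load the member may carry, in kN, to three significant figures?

A = 882.2 mm².
P_max = σ_allow · A = 101 · 882.2 = 89100 N = 89.1 kN.

89.1 kN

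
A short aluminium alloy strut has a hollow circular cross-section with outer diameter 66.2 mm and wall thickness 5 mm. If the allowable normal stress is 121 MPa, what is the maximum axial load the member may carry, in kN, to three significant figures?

116 kN

A = 961.3 mm².
P_max = σ_allow · A = 121 · 961.3 = 116300 N = 116.3 kN.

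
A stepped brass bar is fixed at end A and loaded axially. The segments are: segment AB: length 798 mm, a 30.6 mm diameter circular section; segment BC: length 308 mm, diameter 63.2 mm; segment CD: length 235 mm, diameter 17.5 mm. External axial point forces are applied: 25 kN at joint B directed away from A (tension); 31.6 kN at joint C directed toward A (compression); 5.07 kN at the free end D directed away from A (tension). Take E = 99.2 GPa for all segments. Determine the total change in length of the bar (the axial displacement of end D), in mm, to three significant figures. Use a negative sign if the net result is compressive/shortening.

0.00694 mm

Internal axial forces (sectioning from the free end, tension +): N_CD = 5.07 kN, N_BC = -26.53 kN, N_AB = -1.53 kN.
A_AB = 735.4 mm².
A_BC = 3137 mm².
A_CD = 240.5 mm².
δ_AB = -1530·798/(735.4·99200) = -0.01674 mm
δ_BC = -26530·308/(3137·99200) = -0.02626 mm
δ_CD = 5070·235/(240.5·99200) = 0.04993 mm
δ = Σδ_i = 0.006941 mm.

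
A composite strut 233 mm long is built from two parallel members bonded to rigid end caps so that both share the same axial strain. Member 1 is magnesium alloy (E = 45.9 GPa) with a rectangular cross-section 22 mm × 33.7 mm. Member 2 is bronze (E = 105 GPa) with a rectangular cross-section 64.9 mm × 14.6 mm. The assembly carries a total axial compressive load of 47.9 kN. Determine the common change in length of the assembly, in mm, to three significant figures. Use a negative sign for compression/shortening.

-0.0836 mm

A_1 = 741.4 mm².
A_2 = 947.5 mm².
Equal strain + equilibrium ⇒ each member carries load in proportion to AE: A₁E₁ = 34030000 N, A₂E₂ = 99490000 N, ΣAE = 133500000 N.
δ = PL/ΣAE = -47900·233/133500000 = -0.08359 mm.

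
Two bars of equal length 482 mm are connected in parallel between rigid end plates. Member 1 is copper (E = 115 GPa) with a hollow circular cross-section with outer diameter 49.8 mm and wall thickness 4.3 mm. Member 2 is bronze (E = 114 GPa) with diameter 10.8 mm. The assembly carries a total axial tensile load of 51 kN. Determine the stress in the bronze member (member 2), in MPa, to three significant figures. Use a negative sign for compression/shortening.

A_1 = 614.7 mm².
A_2 = 91.61 mm².
Equal strain + equilibrium ⇒ each member carries load in proportion to AE: A₁E₁ = 70690000 N, A₂E₂ = 10440000 N, ΣAE = 81130000 N.
σ₂ = P·E₂/ΣAE = 51000·114000/81130000 = 71.66 MPa.

71.7 MPa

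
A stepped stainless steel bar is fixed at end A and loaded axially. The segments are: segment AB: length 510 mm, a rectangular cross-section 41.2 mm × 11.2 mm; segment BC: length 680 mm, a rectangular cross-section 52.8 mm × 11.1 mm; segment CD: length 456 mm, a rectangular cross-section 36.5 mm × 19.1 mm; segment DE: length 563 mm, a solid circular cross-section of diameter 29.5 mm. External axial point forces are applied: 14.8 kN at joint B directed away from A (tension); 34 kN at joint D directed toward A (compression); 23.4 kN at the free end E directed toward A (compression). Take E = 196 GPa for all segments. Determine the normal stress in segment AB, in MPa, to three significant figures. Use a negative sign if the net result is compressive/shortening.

Internal axial forces (sectioning from the free end, tension +): N_DE = -23.4 kN, N_CD = -57.4 kN, N_BC = -57.4 kN, N_AB = -42.6 kN.
A_AB = 461.4 mm².
σ_AB = N_AB/A_AB = -42600/461.4 = -92.32 MPa.

-92.3 MPa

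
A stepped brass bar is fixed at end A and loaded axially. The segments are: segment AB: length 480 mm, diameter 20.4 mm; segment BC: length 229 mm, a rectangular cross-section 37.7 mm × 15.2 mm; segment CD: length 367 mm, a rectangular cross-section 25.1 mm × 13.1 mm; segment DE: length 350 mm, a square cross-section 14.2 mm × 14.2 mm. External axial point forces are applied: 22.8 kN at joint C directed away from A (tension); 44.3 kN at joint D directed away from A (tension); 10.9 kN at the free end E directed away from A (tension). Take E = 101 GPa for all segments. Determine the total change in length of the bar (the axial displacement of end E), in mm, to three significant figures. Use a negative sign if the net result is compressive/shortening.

2.24 mm

Internal axial forces (sectioning from the free end, tension +): N_DE = 10.9 kN, N_CD = 55.2 kN, N_BC = 78 kN, N_AB = 78 kN.
A_AB = 326.9 mm².
A_BC = 573 mm².
A_CD = 328.8 mm².
A_DE = 201.6 mm².
δ_AB = 78000·480/(326.9·101000) = 1.134 mm
δ_BC = 78000·229/(573·101000) = 0.3086 mm
δ_CD = 55200·367/(328.8·101000) = 0.61 mm
δ_DE = 10900·350/(201.6·101000) = 0.1873 mm
δ = Σδ_i = 2.24 mm.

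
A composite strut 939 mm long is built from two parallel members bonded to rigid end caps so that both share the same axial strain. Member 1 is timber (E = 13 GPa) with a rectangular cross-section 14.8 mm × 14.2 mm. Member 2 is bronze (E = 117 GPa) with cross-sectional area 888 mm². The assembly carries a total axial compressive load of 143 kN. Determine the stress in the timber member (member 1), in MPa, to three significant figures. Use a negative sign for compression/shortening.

-17.4 MPa

A_1 = 210.2 mm².
Equal strain + equilibrium ⇒ each member carries load in proportion to AE: A₁E₁ = 2732000 N, A₂E₂ = 103900000 N, ΣAE = 106600000 N.
σ₁ = P·E₁/ΣAE = -143000·13000/106600000 = -17.43 MPa.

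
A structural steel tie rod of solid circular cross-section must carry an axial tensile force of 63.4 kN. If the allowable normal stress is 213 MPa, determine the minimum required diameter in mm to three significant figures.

19.5 mm

Required area A ≥ P/σ_allow = 63400/213 = 297.7 mm².
For a solid circular section, d ≥ √(4A/π) = 19.47 mm.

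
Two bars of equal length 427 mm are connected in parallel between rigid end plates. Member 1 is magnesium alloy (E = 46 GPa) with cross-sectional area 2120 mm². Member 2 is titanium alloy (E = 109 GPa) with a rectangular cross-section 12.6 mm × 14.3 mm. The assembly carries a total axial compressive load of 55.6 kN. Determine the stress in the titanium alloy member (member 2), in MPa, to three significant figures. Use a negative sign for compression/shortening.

-51.7 MPa

A_2 = 180.2 mm².
Equal strain + equilibrium ⇒ each member carries load in proportion to AE: A₁E₁ = 97520000 N, A₂E₂ = 19640000 N, ΣAE = 117200000 N.
σ₂ = P·E₂/ΣAE = -55600·109000/117200000 = -51.73 MPa.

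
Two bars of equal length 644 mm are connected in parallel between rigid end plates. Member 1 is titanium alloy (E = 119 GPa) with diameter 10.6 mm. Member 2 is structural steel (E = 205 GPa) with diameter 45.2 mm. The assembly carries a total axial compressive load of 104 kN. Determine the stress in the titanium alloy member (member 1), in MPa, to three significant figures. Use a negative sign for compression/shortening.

-36.5 MPa

A_1 = 88.25 mm².
A_2 = 1605 mm².
Equal strain + equilibrium ⇒ each member carries load in proportion to AE: A₁E₁ = 10500000 N, A₂E₂ = 328900000 N, ΣAE = 339400000 N.
σ₁ = P·E₁/ΣAE = -104000·119000/339400000 = -36.46 MPa.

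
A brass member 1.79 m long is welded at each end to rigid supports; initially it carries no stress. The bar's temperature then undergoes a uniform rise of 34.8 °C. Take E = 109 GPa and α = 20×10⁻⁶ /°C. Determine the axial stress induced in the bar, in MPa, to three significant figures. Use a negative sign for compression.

-75.9 MPa

Free thermal expansion αLΔT = 20e-6 · 1790 · 34.8 = 1.246 mm.
The walls impose strain ε = −(1.246)/1790 = -6.9600e-04; σ = Eε = 109000 · -6.9600e-04 = -75.86 MPa.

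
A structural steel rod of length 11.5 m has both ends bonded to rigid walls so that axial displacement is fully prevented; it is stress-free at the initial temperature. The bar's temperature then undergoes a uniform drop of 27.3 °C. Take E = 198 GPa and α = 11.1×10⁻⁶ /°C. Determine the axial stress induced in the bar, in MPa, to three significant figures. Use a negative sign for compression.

60.0 MPa

Free thermal expansion αLΔT = 11.1e-6 · 11500 · -27.3 = -3.485 mm.
The walls impose strain ε = −(-3.485)/11500 = 3.0303e-04; σ = Eε = 198000 · 3.0303e-04 = 60 MPa.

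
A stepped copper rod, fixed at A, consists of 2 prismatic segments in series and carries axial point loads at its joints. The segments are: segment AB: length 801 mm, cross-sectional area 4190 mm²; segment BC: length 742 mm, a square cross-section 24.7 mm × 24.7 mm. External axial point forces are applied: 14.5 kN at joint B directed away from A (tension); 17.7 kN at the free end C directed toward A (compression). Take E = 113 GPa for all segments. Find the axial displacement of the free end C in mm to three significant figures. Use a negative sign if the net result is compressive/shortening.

Internal axial forces (sectioning from the free end, tension +): N_BC = -17.7 kN, N_AB = -3.2 kN.
A_BC = 610.1 mm².
δ_AB = -3200·801/(4190·113000) = -0.005414 mm
δ_BC = -17700·742/(610.1·113000) = -0.1905 mm
δ = Σδ_i = -0.1959 mm.

-0.196 mm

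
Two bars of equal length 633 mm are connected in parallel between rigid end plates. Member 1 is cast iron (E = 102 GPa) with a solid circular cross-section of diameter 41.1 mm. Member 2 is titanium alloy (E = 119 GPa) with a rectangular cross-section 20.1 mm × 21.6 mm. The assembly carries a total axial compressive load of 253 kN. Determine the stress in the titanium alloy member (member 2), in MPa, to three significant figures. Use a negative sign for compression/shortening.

A_1 = 1327 mm².
A_2 = 434.2 mm².
Equal strain + equilibrium ⇒ each member carries load in proportion to AE: A₁E₁ = 135300000 N, A₂E₂ = 51670000 N, ΣAE = 187000000 N.
σ₂ = P·E₂/ΣAE = -253000·119000/187000000 = -161 MPa.

-161 MPa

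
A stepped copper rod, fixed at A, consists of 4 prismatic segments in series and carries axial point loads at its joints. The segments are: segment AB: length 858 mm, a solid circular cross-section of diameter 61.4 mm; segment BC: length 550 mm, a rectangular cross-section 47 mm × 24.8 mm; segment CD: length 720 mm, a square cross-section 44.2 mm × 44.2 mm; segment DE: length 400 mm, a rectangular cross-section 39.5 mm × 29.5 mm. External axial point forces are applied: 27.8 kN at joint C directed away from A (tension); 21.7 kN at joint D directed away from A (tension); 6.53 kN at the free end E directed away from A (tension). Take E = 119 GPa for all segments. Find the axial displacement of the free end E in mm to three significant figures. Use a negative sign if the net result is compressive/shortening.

0.465 mm

Internal axial forces (sectioning from the free end, tension +): N_DE = 6.53 kN, N_CD = 28.23 kN, N_BC = 56.03 kN, N_AB = 56.03 kN.
A_AB = 2961 mm².
A_BC = 1166 mm².
A_CD = 1954 mm².
A_DE = 1165 mm².
δ_AB = 56030·858/(2961·119000) = 0.1364 mm
δ_BC = 56030·550/(1166·119000) = 0.2222 mm
δ_CD = 28230·720/(1954·119000) = 0.08743 mm
δ_DE = 6530·400/(1165·119000) = 0.01884 mm
δ = Σδ_i = 0.4649 mm.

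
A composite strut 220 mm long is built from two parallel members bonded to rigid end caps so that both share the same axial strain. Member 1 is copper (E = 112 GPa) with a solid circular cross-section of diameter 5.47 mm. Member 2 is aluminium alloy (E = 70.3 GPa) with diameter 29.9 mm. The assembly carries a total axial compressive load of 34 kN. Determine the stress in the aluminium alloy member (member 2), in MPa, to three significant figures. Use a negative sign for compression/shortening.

A_1 = 23.5 mm².
A_2 = 702.2 mm².
Equal strain + equilibrium ⇒ each member carries load in proportion to AE: A₁E₁ = 2632000 N, A₂E₂ = 49360000 N, ΣAE = 51990000 N.
σ₂ = P·E₂/ΣAE = -34000·70300/51990000 = -45.97 MPa.

-46.0 MPa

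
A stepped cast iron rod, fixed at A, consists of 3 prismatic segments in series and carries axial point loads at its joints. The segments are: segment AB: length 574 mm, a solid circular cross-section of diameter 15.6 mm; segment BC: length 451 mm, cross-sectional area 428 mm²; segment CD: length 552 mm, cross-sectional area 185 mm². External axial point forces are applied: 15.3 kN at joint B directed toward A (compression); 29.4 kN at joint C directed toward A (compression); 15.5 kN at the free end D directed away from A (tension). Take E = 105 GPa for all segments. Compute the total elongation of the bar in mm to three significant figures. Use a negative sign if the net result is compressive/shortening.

Internal axial forces (sectioning from the free end, tension +): N_CD = 15.5 kN, N_BC = -13.9 kN, N_AB = -29.2 kN.
A_AB = 191.1 mm².
δ_AB = -29200·574/(191.1·105000) = -0.8352 mm
δ_BC = -13900·451/(428·105000) = -0.1395 mm
δ_CD = 15500·552/(185·105000) = 0.4405 mm
δ = Σδ_i = -0.5342 mm.

-0.534 mm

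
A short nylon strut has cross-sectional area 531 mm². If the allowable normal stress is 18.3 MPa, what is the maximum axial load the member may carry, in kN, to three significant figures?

9.72 kN

P_max = σ_allow · A = 18.3 · 531 = 9717 N = 9.717 kN.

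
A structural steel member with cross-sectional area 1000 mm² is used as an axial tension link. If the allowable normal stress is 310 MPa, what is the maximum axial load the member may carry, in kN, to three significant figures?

310 kN

P_max = σ_allow · A = 310 · 1000 = 310000 N = 310 kN.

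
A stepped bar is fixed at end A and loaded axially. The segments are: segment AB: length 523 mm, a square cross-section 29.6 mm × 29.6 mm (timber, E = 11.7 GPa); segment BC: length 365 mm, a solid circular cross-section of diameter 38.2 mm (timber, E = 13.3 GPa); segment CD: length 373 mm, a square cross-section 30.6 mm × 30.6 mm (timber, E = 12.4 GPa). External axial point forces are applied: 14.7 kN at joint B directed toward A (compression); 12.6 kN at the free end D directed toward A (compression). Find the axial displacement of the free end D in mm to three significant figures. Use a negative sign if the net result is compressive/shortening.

-2.10 mm

Internal axial forces (sectioning from the free end, tension +): N_CD = -12.6 kN, N_BC = -12.6 kN, N_AB = -27.3 kN.
A_AB = 876.2 mm².
A_BC = 1146 mm².
A_CD = 936.4 mm².
δ_AB = -27300·523/(876.2·11700) = -1.393 mm
δ_BC = -12600·365/(1146·13300) = -0.3017 mm
δ_CD = -12600·373/(936.4·12400) = -0.4048 mm
δ = Σδ_i = -2.099 mm.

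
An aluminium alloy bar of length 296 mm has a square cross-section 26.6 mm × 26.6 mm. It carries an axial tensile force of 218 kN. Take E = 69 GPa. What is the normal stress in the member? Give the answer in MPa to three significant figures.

308 MPa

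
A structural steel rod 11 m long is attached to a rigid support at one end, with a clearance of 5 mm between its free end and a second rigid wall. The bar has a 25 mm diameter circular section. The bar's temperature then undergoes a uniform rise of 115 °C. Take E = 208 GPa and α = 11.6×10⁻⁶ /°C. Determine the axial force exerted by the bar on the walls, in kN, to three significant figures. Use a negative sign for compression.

Free thermal expansion αLΔT = 11.6e-6 · 11000 · 115 = 14.67 mm.
The walls engage after the gap closes; constrained expansion = 14.67 − 5 = 9.674 mm.
The walls impose strain ε = −(9.674)/11000 = -8.7945e-04; σ = Eε = 208000 · -8.7945e-04 = -182.9 MPa.
Wall reaction R = σ·A = -182.9·490.9 = -89790 N = -89.79 kN.

-89.8 kN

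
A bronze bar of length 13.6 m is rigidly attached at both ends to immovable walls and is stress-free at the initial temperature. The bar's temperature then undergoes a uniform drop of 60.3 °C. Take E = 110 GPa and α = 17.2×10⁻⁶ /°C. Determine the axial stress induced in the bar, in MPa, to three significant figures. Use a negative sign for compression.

114 MPa

Free thermal expansion αLΔT = 17.2e-6 · 13600 · -60.3 = -14.11 mm.
The walls impose strain ε = −(-14.11)/13600 = 1.0372e-03; σ = Eε = 110000 · 1.0372e-03 = 114.1 MPa.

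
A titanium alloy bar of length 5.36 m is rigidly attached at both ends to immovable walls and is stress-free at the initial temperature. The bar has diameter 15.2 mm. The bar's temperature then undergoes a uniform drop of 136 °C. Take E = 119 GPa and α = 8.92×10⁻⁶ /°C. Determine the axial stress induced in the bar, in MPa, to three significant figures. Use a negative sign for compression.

144 MPa

Free thermal expansion αLΔT = 8.92e-6 · 5360 · -136 = -6.502 mm.
The walls impose strain ε = −(-6.502)/5360 = 1.2131e-03; σ = Eε = 119000 · 1.2131e-03 = 144.4 MPa.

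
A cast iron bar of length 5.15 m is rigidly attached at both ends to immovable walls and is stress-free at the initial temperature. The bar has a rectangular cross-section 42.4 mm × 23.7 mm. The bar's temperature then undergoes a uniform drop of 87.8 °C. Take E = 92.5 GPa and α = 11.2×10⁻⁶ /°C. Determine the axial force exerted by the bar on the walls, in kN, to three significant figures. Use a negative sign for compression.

91.4 kN

Free thermal expansion αLΔT = 11.2e-6 · 5150 · -87.8 = -5.064 mm.
The walls impose strain ε = −(-5.064)/5150 = 9.8336e-04; σ = Eε = 92500 · 9.8336e-04 = 90.96 MPa.
Wall reaction R = σ·A = 90.96·1005 = 91400 N = 91.4 kN.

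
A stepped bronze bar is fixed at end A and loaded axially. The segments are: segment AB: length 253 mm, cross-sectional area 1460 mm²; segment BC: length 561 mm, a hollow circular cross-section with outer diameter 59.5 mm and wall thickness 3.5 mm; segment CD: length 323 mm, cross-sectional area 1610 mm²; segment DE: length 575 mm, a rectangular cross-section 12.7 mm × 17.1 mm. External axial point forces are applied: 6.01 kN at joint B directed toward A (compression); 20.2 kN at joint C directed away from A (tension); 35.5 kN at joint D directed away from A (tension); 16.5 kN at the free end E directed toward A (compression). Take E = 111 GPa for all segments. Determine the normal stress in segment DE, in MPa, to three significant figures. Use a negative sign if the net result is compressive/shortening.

-76.0 MPa

Internal axial forces (sectioning from the free end, tension +): N_DE = -16.5 kN, N_CD = 19 kN, N_BC = 39.2 kN, N_AB = 33.19 kN.
A_DE = 217.2 mm².
σ_DE = N_DE/A_DE = -16500/217.2 = -75.98 MPa.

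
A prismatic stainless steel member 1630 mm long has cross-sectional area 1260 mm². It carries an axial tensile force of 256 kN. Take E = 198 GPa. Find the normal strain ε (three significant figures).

0.00103

σ = N/A = 203.2 MPa; ε = σ/E = 203.2/198000 = 1.026e-03.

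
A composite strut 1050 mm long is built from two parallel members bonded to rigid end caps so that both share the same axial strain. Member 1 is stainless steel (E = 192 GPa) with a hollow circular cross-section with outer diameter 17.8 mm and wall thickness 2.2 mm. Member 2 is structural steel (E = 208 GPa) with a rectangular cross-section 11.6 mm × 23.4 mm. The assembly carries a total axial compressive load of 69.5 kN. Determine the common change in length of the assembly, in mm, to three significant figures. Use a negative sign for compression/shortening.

-0.946 mm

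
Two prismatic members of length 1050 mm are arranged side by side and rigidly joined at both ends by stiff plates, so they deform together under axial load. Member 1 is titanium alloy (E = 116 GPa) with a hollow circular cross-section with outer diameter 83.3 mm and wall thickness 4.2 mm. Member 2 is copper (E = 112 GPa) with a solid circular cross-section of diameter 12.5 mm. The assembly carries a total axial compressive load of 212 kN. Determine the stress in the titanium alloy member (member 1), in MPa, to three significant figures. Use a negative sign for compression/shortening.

A_1 = 1044 mm².
A_2 = 122.7 mm².
Equal strain + equilibrium ⇒ each member carries load in proportion to AE: A₁E₁ = 121100000 N, A₂E₂ = 13740000 N, ΣAE = 134800000 N.
σ₁ = P·E₁/ΣAE = -212000·116000/134800000 = -182.4 MPa.

-182 MPa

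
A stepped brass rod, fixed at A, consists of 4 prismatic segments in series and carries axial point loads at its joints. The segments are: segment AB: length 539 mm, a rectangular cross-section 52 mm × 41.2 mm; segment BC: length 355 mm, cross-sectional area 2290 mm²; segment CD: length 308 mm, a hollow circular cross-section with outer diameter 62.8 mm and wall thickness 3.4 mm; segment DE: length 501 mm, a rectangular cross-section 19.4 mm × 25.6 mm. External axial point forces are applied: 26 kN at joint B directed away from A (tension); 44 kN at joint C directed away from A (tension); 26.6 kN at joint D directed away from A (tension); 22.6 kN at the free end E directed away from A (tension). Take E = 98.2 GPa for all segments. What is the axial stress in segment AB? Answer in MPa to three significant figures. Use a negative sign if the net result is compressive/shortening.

Internal axial forces (sectioning from the free end, tension +): N_DE = 22.6 kN, N_CD = 49.2 kN, N_BC = 93.2 kN, N_AB = 119.2 kN.
A_AB = 2142 mm².
σ_AB = N_AB/A_AB = 119200/2142 = 55.64 MPa.

55.6 MPa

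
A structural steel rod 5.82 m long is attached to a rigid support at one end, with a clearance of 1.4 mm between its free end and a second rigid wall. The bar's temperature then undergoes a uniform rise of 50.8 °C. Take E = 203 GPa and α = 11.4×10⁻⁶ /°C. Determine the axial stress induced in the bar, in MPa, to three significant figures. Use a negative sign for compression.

Free thermal expansion αLΔT = 11.4e-6 · 5820 · 50.8 = 3.37 mm.
The walls engage after the gap closes; constrained expansion = 3.37 − 1.4 = 1.97 mm.
The walls impose strain ε = −(1.97)/5820 = -3.3857e-04; σ = Eε = 203000 · -3.3857e-04 = -68.73 MPa.

-68.7 MPa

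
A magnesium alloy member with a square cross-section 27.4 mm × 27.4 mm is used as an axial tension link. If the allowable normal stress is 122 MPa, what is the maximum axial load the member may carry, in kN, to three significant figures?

91.6 kN

A = 750.8 mm².
P_max = σ_allow · A = 122 · 750.8 = 91590 N = 91.59 kN.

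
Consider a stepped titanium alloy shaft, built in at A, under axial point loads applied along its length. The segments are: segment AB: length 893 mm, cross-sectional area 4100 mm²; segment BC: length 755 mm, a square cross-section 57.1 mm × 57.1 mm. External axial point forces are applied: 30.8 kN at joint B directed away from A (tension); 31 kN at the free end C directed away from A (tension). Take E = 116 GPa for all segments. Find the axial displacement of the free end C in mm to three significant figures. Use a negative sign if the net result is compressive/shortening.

0.178 mm

Internal axial forces (sectioning from the free end, tension +): N_BC = 31 kN, N_AB = 61.8 kN.
A_BC = 3260 mm².
δ_AB = 61800·893/(4100·116000) = 0.116 mm
δ_BC = 31000·755/(3260·116000) = 0.06188 mm
δ = Σδ_i = 0.1779 mm.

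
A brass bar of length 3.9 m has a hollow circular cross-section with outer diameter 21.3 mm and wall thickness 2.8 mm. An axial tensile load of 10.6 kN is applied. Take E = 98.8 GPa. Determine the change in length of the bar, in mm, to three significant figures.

A = 162.7 mm².
δ_mech = NL/(AE) = 10600·3900/(162.7·98800) = 2.571 mm.

2.57 mm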